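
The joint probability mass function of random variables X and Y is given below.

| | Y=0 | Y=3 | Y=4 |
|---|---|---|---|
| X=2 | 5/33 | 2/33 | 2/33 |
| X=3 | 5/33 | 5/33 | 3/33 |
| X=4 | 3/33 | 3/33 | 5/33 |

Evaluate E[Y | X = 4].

29/11

P(X = 4) = 1/3.
Σ Y·P over the event = 0·(3/33) + 3·(3/33) + 4·(5/33) = 29/33.
E[Y | X = 4] = (29/33) / (1/3) = 29/11.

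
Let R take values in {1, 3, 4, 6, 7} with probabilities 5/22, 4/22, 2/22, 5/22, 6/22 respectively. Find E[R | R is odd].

59/15

P(R is odd) = 15/22.
Σ over the event: 1·5/22 + 3·2/11 + 7·3/11 = 59/22.
E[R | R is odd] = (59/22) / (15/22) = 59/15.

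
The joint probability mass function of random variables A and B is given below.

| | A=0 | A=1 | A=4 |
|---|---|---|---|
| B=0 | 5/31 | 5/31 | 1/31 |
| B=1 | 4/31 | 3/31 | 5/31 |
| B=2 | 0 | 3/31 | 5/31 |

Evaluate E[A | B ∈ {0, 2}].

P(B ∈ {0, 2}) = 19/31.
Σ A·P over the event = 0·(5/31) + 1·(5/31) + 1·(3/31) + 4·(1/31) + 4·(5/31) = 32/31.
E[A | B ∈ {0, 2}] = (32/31) / (19/31) = 32/19.

32/19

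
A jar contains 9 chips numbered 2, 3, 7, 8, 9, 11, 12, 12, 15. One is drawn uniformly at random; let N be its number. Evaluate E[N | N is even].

17/2

P(N is even) = 4/9.
Σ over the event: 2·1/9 + 8·1/9 + 12·2/9 = 34/9.
E[N | N is even] = (34/9) / (4/9) = 17/2.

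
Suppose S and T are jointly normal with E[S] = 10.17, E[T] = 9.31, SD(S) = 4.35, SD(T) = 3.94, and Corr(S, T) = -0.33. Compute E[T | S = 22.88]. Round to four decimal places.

5.5110

The regression of T on S has slope ρ·σ_T/σ_S and passes through (μ_S, μ_T).
E[T | S=22.88] = 9.31 + (-0.33)·(3.94/4.35)·(22.88 − (10.17)) = 9.31 + (-0.2989)·(12.71) = 5.5110.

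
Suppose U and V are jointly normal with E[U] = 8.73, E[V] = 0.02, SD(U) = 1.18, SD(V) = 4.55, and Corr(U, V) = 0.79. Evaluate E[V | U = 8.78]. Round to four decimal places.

0.1723

For a bivariate normal, E[V | U=x] = μ_V + ρ·(σ_V/σ_U)·(x − μ_U).
E[V | U=8.78] = 0.02 + (0.79)·(4.55/1.18)·(8.78 − (8.73)) = 0.02 + (3.0462)·(0.05) = 0.1723.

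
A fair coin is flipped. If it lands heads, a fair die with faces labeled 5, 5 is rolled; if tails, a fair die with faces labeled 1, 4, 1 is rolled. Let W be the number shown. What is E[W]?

7/2

E[W | heads] = (5+5)/2 = 5.
E[W | tails] = (1+4+1)/3 = 2.
E[W] = (1/2)·(5) + (1/2)·(2) = 7/2.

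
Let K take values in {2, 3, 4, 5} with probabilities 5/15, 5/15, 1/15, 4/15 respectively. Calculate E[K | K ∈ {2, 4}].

7/3

P(K ∈ {2, 4}) = 2/5.
Σ over the event: 2·1/3 + 4·1/15 = 14/15.
E[K | K ∈ {2, 4}] = (14/15) / (2/5) = 7/3.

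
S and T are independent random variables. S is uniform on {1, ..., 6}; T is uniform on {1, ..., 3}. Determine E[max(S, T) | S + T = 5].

Outcomes with S + T = 5: (2,3), (3,2), (4,1), each with probability 1/18.
E[max(S, T) | S + T = 5] = (3 + 3 + 4) / 3 = 10/3.

10/3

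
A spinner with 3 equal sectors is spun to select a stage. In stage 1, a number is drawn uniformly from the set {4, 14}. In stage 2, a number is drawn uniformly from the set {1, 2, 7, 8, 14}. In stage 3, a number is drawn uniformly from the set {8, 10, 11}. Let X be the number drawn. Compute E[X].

376/45

E[X | stage 1] = (4+14)/2 = 9.
E[X | stage 2] = (1+2+7+8+14)/5 = 32/5.
E[X | stage 3] = (8+10+11)/3 = 29/3.
E[X] = (1/3)·(9) + (1/3)·(32/5) + (1/3)·(29/3) = 376/45.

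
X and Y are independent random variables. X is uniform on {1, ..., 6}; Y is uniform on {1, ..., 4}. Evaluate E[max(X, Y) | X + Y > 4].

9/2

P(X + Y > 4) = 3/4.
Summing max(X,Y)·P(x,y) over outcomes with X + Y > 4 gives 27/8.
E[max(X, Y) | X + Y > 4] = (27/8) / (3/4) = 9/2.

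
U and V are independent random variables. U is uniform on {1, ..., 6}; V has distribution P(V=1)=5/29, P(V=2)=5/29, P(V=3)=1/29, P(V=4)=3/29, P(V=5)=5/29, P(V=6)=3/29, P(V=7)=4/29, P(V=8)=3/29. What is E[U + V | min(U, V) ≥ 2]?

9

P(min(U, V) ≥ 2) = 20/29.
Summing (U+V)·P(x,y) over outcomes with min(U, V) ≥ 2 gives 180/29.
E[U + V | min(U, V) ≥ 2] = (180/29) / (20/29) = 9.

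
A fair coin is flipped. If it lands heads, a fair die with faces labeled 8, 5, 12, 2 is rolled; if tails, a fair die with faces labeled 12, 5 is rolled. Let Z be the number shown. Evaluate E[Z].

61/8

E[Z | heads] = (8+5+12+2)/4 = 27/4.
E[Z | tails] = (12+5)/2 = 17/2.
By the law of total expectation,
E[Z] = (1/2)·(27/4) + (1/2)·(17/2) = 61/8.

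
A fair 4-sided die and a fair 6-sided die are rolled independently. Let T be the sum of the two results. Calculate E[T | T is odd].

P(T is odd) = 1/2.
Σ over the event: 3·1/12 + 5·1/6 + 7·1/6 + 9·1/12 = 3.
E[T | T is odd] = (3) / (1/2) = 6.

6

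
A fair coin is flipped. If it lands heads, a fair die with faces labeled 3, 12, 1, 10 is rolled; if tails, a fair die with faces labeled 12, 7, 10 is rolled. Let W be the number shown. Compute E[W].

E[W | heads] = (3+12+1+10)/4 = 13/2.
E[W | tails] = (12+7+10)/3 = 29/3.
By the law of total expectation,
E[W] = (1/2)·(13/2) + (1/2)·(29/3) = 97/12.

97/12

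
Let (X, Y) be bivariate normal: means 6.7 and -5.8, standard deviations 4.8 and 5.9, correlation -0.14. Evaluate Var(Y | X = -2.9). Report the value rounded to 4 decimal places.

For a bivariate normal, Var(Y | X=x) = σ_Y²(1 − ρ²).
Var(Y | X=-2.9) = (5.9)²·(1 − (-0.14)²) = 34.81·0.9804 = 34.1277.

34.1277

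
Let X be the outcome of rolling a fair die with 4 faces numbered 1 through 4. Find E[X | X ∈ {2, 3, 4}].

P(X ∈ {2, 3, 4}) = 3/4.
Σ over the event: 2·1/4 + 3·1/4 + 4·1/4 = 9/4.
E[X | X ∈ {2, 3, 4}] = (9/4) / (3/4) = 3.

3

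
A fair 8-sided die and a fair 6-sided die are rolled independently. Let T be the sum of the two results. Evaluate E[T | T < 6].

4

P(T < 6) = 5/24.
Σ over the event: 2·1/48 + 3·1/24 + 4·1/16 + 5·1/12 = 5/6.
E[T | T < 6] = (5/6) / (5/24) = 4.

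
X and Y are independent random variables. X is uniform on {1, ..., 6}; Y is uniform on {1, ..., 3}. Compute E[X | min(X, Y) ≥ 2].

4

P(min(X, Y) ≥ 2) = 5/9.
Summing X·P(x,y) over outcomes with min(X, Y) ≥ 2 gives 20/9.
E[X | min(X, Y) ≥ 2] = (20/9) / (5/9) = 4.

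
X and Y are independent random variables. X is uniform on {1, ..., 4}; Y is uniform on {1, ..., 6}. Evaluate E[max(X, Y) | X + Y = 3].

2

P(X + Y = 3) = 1/12.
Summing max(X,Y)·P(x,y) over outcomes with X + Y = 3 gives 1/6.
E[max(X, Y) | X + Y = 3] = (1/6) / (1/12) = 2.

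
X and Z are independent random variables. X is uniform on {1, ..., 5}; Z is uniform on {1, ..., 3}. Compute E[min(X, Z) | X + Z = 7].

5/2

Outcomes with X + Z = 7: (4,3), (5,2), each with probability 1/15.
E[min(X, Z) | X + Z = 7] = (3 + 2) / 2 = 5/2.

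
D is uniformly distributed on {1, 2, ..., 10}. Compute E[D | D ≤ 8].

9/2

Given D ≤ 8, D is equally likely to be any of {1, 2, 3, 4, 5, 6, 7, 8}.
E[D | D ≤ 8] = (1 + 2 + 3 + 4 + 5 + 6 + 7 + 8) / 8 = 9/2.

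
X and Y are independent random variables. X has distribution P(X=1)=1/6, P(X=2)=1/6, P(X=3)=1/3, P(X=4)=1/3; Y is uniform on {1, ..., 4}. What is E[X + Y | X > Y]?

P(X > Y) = 11/24.
Summing (X+Y)·P(x,y) over outcomes with X > Y gives 19/8.
E[X + Y | X > Y] = (19/8) / (11/24) = 57/11.

57/11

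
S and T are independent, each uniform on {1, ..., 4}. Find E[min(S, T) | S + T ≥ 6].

P(S + T ≥ 6) = 3/8.
Summing min(S,T)·P(x,y) over outcomes with S + T ≥ 6 gives 17/16.
E[min(S, T) | S + T ≥ 6] = (17/16) / (3/8) = 17/6.

17/6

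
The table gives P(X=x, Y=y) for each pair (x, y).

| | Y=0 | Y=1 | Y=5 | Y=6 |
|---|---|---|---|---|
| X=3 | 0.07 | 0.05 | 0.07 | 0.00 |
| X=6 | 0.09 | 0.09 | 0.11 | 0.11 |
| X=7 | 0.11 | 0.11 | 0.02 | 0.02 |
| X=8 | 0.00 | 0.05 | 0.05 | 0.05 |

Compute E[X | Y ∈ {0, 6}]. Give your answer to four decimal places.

6.0444

P(Y ∈ {0, 6}) = 0.45.
Σ X·P over the event = 3·(0.07) + 6·(0.09) + 6·(0.11) + 7·(0.11) + 7·(0.02) + 8·(0.05) = 2.72.
E[X | Y ∈ {0, 6}] = (2.72) / (0.45) = 6.0444.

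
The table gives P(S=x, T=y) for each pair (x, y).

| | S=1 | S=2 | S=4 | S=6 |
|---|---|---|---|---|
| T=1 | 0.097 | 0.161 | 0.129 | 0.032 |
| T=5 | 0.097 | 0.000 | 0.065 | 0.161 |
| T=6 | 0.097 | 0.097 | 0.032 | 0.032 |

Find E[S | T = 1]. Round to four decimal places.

P(T = 1) = 0.419.
Σ S·P over the event = 1·(0.097) + 2·(0.161) + 4·(0.129) + 6·(0.032) = 1.127.
E[S | T = 1] = (1.127) / (0.419) = 2.6897.

2.6897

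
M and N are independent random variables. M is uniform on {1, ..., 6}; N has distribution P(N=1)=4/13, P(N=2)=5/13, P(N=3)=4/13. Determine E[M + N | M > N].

163/26

P(M > N) = 2/3.
Summing (M+N)·P(x,y) over outcomes with M > N gives 163/39.
E[M + N | M > N] = (163/39) / (2/3) = 163/26.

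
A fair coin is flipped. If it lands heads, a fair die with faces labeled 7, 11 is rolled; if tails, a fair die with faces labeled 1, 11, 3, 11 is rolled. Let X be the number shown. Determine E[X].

E[X | heads] = (7+11)/2 = 9.
E[X | tails] = (1+11+3+11)/4 = 13/2.
E[X] = (1/2)·(9) + (1/2)·(13/2) = 31/4.

31/4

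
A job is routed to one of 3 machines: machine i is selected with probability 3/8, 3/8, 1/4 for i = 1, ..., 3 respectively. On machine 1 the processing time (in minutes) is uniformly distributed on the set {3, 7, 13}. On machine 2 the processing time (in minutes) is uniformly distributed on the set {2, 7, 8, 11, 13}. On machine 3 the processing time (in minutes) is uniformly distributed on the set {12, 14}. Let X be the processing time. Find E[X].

46/5

E[X | machine 1] = (3+7+13)/3 = 23/3.
E[X | machine 2] = (2+7+8+11+13)/5 = 41/5.
E[X | machine 3] = (12+14)/2 = 13.
By the law of total expectation,
E[X] = (3/8)·(23/3) + (3/8)·(41/5) + (1/4)·(13) = 46/5.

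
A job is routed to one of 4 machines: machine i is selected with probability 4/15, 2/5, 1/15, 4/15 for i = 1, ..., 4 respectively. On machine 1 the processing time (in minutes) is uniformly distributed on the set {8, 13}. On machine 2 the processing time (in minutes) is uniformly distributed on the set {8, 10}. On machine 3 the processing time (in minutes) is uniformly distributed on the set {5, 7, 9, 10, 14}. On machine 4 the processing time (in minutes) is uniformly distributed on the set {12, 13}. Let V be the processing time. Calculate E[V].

E[V | machine 1] = (8+13)/2 = 21/2.
E[V | machine 2] = (8+10)/2 = 9.
E[V | machine 3] = (5+7+9+10+14)/5 = 9.
E[V | machine 4] = (12+13)/2 = 25/2.
By the law of total expectation,
E[V] = (4/15)·(21/2) + (2/5)·(9) + (1/15)·(9) + (4/15)·(25/2) = 31/3.

31/3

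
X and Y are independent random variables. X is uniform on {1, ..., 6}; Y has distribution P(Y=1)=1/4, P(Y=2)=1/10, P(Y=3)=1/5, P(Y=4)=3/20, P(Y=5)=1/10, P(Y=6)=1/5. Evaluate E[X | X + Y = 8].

58/15

P(X + Y = 8) = 1/8.
Summing X·P(x,y) over outcomes with X + Y = 8 gives 29/60.
E[X | X + Y = 8] = (29/60) / (1/8) = 58/15.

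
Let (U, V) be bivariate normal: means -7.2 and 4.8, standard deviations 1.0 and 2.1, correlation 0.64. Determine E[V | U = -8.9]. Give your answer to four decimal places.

E[V | U=x] = μ_V + ρ(σ_V/σ_U)(x − μ_U) for jointly normal variables.
E[V | U=-8.9] = 4.8 + (0.64)·(2.1/1.0)·(-8.9 − (-7.2)) = 4.8 + (1.344)·(-1.7) = 2.5152.

2.5152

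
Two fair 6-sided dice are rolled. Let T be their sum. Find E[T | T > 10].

34/3

P(T > 10) = 1/12.
Σ over the event: 11·1/18 + 12·1/36 = 17/18.
E[T | T > 10] = (17/18) / (1/12) = 34/3.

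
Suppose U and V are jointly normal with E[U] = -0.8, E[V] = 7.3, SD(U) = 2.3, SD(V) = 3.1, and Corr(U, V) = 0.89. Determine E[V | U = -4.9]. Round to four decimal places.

2.3818

The regression of V on U has slope ρ·σ_V/σ_U and passes through (μ_U, μ_V).
E[V | U=-4.9] = 7.3 + (0.89)·(3.1/2.3)·(-4.9 − (-0.8)) = 7.3 + (1.19957)·(-4.1) = 2.3818.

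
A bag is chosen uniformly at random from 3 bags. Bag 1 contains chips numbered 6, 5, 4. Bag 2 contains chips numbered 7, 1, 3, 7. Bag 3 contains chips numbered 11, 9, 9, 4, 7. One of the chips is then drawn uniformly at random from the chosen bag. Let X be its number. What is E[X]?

35/6

E[X | bag 1] = (6+5+4)/3 = 5.
E[X | bag 2] = (7+1+3+7)/4 = 9/2.
E[X | bag 3] = (11+9+9+4+7)/5 = 8.
By the law of total expectation,
E[X] = (1/3)·(5) + (1/3)·(9/2) + (1/3)·(8) = 35/6.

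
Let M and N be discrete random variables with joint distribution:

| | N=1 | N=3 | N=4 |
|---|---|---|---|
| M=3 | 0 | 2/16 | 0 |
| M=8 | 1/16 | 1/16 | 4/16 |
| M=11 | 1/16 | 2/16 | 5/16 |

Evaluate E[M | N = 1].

19/2

P(N = 1) = 1/8.
Σ M·P over the event = 8·(1/16) + 11·(1/16) = 19/16.
E[M | N = 1] = (19/16) / (1/8) = 19/2.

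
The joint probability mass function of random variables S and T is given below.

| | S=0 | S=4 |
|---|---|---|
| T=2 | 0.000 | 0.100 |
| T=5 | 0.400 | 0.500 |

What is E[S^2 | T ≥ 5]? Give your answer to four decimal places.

8.8889

P(T ≥ 5) = 0.900.
Σ S^2·P over the event = 0·(0.400) + 16·(0.500) = 8.000.
E[S^2 | T ≥ 5] = (8.000) / (0.900) = 8.8889.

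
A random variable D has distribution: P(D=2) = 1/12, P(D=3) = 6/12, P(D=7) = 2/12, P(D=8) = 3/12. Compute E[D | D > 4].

38/5

P(D > 4) = 5/12.
Σ over the event: 7·1/6 + 8·1/4 = 19/6.
E[D | D > 4] = (19/6) / (5/12) = 38/5.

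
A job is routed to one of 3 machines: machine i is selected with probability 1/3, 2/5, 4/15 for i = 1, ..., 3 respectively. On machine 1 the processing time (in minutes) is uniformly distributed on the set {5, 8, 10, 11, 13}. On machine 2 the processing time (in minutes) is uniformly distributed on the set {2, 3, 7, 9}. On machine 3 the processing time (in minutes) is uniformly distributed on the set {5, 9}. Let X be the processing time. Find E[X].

E[X | machine 1] = (5+8+10+11+13)/5 = 47/5.
E[X | machine 2] = (2+3+7+9)/4 = 21/4.
E[X | machine 3] = (5+9)/2 = 7.
E[X] = (1/3)·(47/5) + (2/5)·(21/4) + (4/15)·(7) = 71/10.

71/10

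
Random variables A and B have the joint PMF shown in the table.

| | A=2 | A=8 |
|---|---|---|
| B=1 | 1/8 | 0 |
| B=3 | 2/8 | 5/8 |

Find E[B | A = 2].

7/3

P(A = 2) = 3/8.
Σ B·P over the event = 1·(1/8) + 3·(2/8) = 7/8.
E[B | A = 2] = (7/8) / (3/8) = 7/3.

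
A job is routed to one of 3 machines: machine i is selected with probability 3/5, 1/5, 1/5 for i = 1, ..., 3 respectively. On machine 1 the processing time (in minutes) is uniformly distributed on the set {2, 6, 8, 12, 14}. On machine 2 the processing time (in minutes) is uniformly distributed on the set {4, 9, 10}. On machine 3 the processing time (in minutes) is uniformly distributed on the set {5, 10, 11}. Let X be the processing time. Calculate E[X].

E[X | machine 1] = (2+6+8+12+14)/5 = 42/5.
E[X | machine 2] = (4+9+10)/3 = 23/3.
E[X | machine 3] = (5+10+11)/3 = 26/3.
E[X] = (3/5)·(42/5) + (1/5)·(23/3) + (1/5)·(26/3) = 623/75.

623/75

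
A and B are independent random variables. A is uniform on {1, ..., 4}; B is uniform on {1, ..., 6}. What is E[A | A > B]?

10/3

Outcomes with A > B: (2,1), (3,1), (3,2), (4,1), (4,2), (4,3), each with probability 1/24.
E[A | A > B] = (2 + 3 + 3 + 4 + 4 + 4) / 6 = 10/3.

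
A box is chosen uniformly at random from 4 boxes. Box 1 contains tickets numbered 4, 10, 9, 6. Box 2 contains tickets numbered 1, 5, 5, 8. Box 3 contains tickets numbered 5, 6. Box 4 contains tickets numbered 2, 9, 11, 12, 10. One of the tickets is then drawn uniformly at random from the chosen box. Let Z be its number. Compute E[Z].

E[Z | box 1] = (4+10+9+6)/4 = 29/4.
E[Z | box 2] = (1+5+5+8)/4 = 19/4.
E[Z | box 3] = (5+6)/2 = 11/2.
E[Z | box 4] = (2+9+11+12+10)/5 = 44/5.
By the law of total expectation,
E[Z] = (1/4)·(29/4) + (1/4)·(19/4) + (1/4)·(11/2) + (1/4)·(44/5) = 263/40.

263/40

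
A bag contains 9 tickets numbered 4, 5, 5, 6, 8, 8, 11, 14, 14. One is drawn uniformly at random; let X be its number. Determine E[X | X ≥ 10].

13

P(X ≥ 10) = 1/3.
Σ over the event: 11·1/9 + 14·2/9 = 13/3.
E[X | X ≥ 10] = (13/3) / (1/3) = 13.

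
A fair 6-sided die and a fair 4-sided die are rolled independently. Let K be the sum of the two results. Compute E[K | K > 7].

P(K > 7) = 1/4.
Σ over the event: 8·1/8 + 9·1/12 + 10·1/24 = 13/6.
E[K | K > 7] = (13/6) / (1/4) = 26/3.

26/3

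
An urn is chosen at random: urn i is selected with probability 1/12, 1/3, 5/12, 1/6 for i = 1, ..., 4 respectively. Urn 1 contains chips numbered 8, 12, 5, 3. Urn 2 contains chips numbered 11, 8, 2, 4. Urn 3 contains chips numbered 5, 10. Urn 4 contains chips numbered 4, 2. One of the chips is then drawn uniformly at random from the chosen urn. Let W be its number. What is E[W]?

E[W | urn 1] = (8+12+5+3)/4 = 7.
E[W | urn 2] = (11+8+2+4)/4 = 25/4.
E[W | urn 3] = (5+10)/2 = 15/2.
E[W | urn 4] = (4+2)/2 = 3.
By the law of total expectation,
E[W] = (1/12)·(7) + (1/3)·(25/4) + (5/12)·(15/2) + (1/6)·(3) = 151/24.

151/24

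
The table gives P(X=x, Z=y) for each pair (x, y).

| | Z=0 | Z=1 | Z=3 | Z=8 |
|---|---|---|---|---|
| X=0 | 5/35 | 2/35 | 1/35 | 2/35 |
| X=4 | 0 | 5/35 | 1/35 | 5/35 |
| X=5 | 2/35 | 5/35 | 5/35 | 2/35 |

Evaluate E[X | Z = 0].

P(Z = 0) = 1/5.
Σ X·P over the event = 0·(5/35) + 5·(2/35) = 2/7.
E[X | Z = 0] = (2/7) / (1/5) = 10/7.

10/7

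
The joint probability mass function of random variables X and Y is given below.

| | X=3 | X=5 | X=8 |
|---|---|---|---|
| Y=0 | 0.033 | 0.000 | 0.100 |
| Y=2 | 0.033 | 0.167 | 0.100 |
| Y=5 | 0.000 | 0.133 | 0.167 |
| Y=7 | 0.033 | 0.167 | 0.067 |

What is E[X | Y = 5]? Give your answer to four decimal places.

P(Y = 5) = 0.300.
Σ X·P over the event = 5·(0.133) + 8·(0.167) = 2.001.
E[X | Y = 5] = (2.001) / (0.300) = 6.6700.

6.6700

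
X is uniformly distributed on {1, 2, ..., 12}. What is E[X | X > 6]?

19/2

Given X > 6, X is equally likely to be any of {7, 8, 9, 10, 11, 12}.
E[X | X > 6] = (7 + 8 + 9 + 10 + 11 + 12) / 6 = 19/2.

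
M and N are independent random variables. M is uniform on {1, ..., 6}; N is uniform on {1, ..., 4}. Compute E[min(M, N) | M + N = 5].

3/2

Outcomes with M + N = 5: (1,4), (2,3), (3,2), (4,1), each with probability 1/24.
E[min(M, N) | M + N = 5] = (1 + 2 + 2 + 1) / 4 = 3/2.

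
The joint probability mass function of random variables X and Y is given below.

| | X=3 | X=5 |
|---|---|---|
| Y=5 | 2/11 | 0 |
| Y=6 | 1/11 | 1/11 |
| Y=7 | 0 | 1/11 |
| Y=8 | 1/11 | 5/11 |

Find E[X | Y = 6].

P(Y = 6) = 2/11.
Σ X·P over the event = 3·(1/11) + 5·(1/11) = 8/11.
E[X | Y = 6] = (8/11) / (2/11) = 4.

4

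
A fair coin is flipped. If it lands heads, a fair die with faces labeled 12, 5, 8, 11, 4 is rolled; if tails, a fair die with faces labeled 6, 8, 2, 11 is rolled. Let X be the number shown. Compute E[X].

E[X | heads] = (12+5+8+11+4)/5 = 8.
E[X | tails] = (6+8+2+11)/4 = 27/4.
E[X] = (1/2)·(8) + (1/2)·(27/4) = 59/8.

59/8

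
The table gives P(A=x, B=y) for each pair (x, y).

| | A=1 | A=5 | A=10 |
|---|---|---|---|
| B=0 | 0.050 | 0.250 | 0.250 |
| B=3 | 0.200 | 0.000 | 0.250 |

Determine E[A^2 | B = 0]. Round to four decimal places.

P(B = 0) = 0.550.
Σ A^2·P over the event = 1·(0.050) + 25·(0.250) + 100·(0.250) = 31.300.
E[A^2 | B = 0] = (31.300) / (0.550) = 56.9091.

56.9091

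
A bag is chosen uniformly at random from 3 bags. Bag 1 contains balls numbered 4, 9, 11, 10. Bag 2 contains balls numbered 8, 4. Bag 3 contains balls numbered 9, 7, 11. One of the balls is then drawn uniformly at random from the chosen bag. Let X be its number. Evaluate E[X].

E[X | bag 1] = (4+9+11+10)/4 = 17/2.
E[X | bag 2] = (8+4)/2 = 6.
E[X | bag 3] = (9+7+11)/3 = 9.
E[X] = (1/3)·(17/2) + (1/3)·(6) + (1/3)·(9) = 47/6.

47/6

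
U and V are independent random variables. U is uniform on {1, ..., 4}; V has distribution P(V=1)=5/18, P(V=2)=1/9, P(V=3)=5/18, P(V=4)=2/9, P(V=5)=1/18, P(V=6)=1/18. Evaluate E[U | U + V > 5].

P(U + V > 5) = 4/9.
Summing U·P(x,y) over outcomes with U + V > 5 gives 11/8.
E[U | U + V > 5] = (11/8) / (4/9) = 99/32.

99/32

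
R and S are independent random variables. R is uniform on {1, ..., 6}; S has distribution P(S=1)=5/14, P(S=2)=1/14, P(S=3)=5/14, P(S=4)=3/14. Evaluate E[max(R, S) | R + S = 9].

P(R + S = 9) = 2/21.
Summing max(R,S)·P(x,y) over outcomes with R + S = 9 gives 15/28.
E[max(R, S) | R + S = 9] = (15/28) / (2/21) = 45/8.

45/8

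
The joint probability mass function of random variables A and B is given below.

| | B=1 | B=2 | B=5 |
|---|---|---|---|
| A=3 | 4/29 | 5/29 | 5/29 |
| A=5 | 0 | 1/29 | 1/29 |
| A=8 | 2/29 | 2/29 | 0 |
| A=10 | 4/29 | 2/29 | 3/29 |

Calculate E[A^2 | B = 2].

199/5

P(B = 2) = 10/29.
Σ A^2·P over the event = 9·(5/29) + 25·(1/29) + 64·(2/29) + 100·(2/29) = 398/29.
E[A^2 | B = 2] = (398/29) / (10/29) = 199/5.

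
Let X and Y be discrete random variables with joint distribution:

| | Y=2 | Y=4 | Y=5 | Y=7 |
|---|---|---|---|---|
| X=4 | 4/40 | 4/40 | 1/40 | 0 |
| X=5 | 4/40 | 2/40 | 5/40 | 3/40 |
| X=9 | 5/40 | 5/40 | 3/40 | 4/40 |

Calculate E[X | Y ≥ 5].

107/16

P(Y ≥ 5) = 2/5.
Σ X·P over the event = 4·(1/40) + 5·(5/40) + 5·(3/40) + 9·(3/40) + 9·(4/40) = 107/40.
E[X | Y ≥ 5] = (107/40) / (2/5) = 107/16.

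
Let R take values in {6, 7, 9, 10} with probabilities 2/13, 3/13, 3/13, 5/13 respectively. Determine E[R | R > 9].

10

P(R > 9) = 5/13.
Σ over the event: 10·5/13 = 50/13.
E[R | R > 9] = (50/13) / (5/13) = 10.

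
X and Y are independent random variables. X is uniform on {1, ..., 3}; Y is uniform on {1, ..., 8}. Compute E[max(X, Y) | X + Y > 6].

P(X + Y > 6) = 1/2.
Summing max(X,Y)·P(x,y) over outcomes with X + Y > 6 gives 77/24.
E[max(X, Y) | X + Y > 6] = (77/24) / (1/2) = 77/12.

77/12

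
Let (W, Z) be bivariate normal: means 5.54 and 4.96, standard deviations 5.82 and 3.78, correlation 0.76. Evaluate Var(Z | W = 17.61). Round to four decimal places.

For a bivariate normal, Var(Z | W=x) = σ_Z²(1 − ρ²).
Var(Z | W=17.61) = (3.78)²·(1 − (0.76)²) = 14.2884·0.4224 = 6.0354.

6.0354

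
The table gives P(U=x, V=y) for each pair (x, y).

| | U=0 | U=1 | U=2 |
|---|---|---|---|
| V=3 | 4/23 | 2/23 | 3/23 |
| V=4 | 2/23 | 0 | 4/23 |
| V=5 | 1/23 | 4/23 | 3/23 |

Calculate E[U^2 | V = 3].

P(V = 3) = 9/23.
Σ U^2·P over the event = 0·(4/23) + 1·(2/23) + 4·(3/23) = 14/23.
E[U^2 | V = 3] = (14/23) / (9/23) = 14/9.

14/9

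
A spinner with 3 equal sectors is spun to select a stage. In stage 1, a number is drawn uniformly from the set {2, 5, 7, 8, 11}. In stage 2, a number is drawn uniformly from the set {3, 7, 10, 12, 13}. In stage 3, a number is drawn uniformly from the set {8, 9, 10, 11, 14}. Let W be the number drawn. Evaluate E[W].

26/3

E[W | stage 1] = (2+5+7+8+11)/5 = 33/5.
E[W | stage 2] = (3+7+10+12+13)/5 = 9.
E[W | stage 3] = (8+9+10+11+14)/5 = 52/5.
By the law of total expectation,
E[W] = (1/3)·(33/5) + (1/3)·(9) + (1/3)·(52/5) = 26/3.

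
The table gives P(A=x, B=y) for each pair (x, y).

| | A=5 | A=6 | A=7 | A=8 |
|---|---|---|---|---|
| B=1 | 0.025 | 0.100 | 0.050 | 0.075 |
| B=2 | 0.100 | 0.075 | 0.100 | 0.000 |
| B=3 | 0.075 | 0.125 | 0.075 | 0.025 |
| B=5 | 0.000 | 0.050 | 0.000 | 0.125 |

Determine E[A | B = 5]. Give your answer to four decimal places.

P(B = 5) = 0.175.
Σ A·P over the event = 6·(0.050) + 8·(0.125) = 1.300.
E[A | B = 5] = (1.300) / (0.175) = 7.4286.

7.4286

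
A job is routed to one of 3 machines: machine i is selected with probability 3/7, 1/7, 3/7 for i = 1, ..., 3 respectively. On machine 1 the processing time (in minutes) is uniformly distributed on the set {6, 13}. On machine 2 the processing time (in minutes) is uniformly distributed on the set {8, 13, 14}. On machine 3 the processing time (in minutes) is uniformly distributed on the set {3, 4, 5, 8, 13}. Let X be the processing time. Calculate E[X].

257/30

E[X | machine 1] = (6+13)/2 = 19/2.
E[X | machine 2] = (8+13+14)/3 = 35/3.
E[X | machine 3] = (3+4+5+8+13)/5 = 33/5.
E[X] = (3/7)·(19/2) + (1/7)·(35/3) + (3/7)·(33/5) = 257/30.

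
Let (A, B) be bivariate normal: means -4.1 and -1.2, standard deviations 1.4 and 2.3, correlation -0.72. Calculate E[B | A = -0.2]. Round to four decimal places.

-5.8131

E[B | A=x] = μ_B + ρ(σ_B/σ_A)(x − μ_A) for jointly normal variables.
E[B | A=-0.2] = -1.2 + (-0.72)·(2.3/1.4)·(-0.2 − (-4.1)) = -1.2 + (-1.182857)·(3.9) = -5.8131.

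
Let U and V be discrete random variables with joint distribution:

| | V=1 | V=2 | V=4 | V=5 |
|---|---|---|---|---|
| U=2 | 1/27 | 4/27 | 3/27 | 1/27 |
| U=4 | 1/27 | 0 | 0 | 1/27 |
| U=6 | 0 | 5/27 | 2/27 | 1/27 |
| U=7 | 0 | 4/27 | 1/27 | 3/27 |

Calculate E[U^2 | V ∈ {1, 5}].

P(V ∈ {1, 5}) = 8/27.
Σ U^2·P over the event = 4·(1/27) + 4·(1/27) + 16·(1/27) + 16·(1/27) + 36·(1/27) + 49·(3/27) = 223/27.
E[U^2 | V ∈ {1, 5}] = (223/27) / (8/27) = 223/8.

223/8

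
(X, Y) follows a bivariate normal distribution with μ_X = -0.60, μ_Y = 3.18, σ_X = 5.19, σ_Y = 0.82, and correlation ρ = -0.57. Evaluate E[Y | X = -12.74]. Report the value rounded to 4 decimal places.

The regression of Y on X has slope ρ·σ_Y/σ_X and passes through (μ_X, μ_Y).
E[Y | X=-12.74] = 3.18 + (-0.57)·(0.82/5.19)·(-12.74 − (-0.60)) = 3.18 + (-0.090058)·(-12.14) = 4.2733.

4.2733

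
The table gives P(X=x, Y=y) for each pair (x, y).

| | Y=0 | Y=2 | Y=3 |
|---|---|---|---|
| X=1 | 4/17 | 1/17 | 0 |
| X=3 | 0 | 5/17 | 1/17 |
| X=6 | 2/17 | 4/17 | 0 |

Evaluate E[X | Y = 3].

3

P(Y = 3) = 1/17.
Σ X·P over the event = 3·(1/17) = 3/17.
E[X | Y = 3] = (3/17) / (1/17) = 3.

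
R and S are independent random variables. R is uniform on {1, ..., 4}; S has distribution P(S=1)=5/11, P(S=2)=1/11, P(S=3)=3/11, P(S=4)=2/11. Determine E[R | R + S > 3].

P(R + S > 3) = 3/4.
Summing R·P(x,y) over outcomes with R + S > 3 gives 47/22.
E[R | R + S > 3] = (47/22) / (3/4) = 94/33.

94/33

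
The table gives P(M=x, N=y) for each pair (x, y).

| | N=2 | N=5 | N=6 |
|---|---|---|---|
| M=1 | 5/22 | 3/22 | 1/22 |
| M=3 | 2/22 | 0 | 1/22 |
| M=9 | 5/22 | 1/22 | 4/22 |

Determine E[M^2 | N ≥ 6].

167/3

P(N ≥ 6) = 3/11.
Summing M^2·P(M=x,N=y) over the conditioning event gives 167/11.
E[M^2 | N ≥ 6] = (167/11) / (3/11) = 167/3.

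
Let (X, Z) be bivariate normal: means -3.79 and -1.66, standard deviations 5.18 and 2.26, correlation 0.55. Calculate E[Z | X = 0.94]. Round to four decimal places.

The regression of Z on X has slope ρ·σ_Z/σ_X and passes through (μ_X, μ_Z).
E[Z | X=0.94] = -1.66 + (0.55)·(2.26/5.18)·(0.94 − (-3.79)) = -1.66 + (0.23996)·(4.73) = -0.5250.

-0.5250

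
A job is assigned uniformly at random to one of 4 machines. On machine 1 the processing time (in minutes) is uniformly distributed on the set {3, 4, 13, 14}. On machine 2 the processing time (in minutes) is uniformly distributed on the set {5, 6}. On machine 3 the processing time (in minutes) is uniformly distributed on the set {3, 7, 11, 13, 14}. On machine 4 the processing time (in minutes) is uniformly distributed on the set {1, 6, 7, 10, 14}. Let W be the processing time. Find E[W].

39/5

E[W | machine 1] = (3+4+13+14)/4 = 17/2.
E[W | machine 2] = (5+6)/2 = 11/2.
E[W | machine 3] = (3+7+11+13+14)/5 = 48/5.
E[W | machine 4] = (1+6+7+10+14)/5 = 38/5.
E[W] = (1/4)·(17/2) + (1/4)·(11/2) + (1/4)·(48/5) + (1/4)·(38/5) = 39/5.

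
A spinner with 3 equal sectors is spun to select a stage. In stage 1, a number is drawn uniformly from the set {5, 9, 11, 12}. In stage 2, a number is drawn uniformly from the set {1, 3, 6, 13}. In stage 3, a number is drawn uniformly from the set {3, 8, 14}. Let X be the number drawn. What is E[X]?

70/9

E[X | stage 1] = (5+9+11+12)/4 = 37/4.
E[X | stage 2] = (1+3+6+13)/4 = 23/4.
E[X | stage 3] = (3+8+14)/3 = 25/3.
By the law of total expectation,
E[X] = (1/3)·(37/4) + (1/3)·(23/4) + (1/3)·(25/3) = 70/9.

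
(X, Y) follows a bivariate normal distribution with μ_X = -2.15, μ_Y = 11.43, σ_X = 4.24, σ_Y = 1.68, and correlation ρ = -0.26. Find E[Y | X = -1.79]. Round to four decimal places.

11.3929

E[Y | X=x] = μ_Y + ρ(σ_Y/σ_X)(x − μ_X) for jointly normal variables.
E[Y | X=-1.79] = 11.43 + (-0.26)·(1.68/4.24)·(-1.79 − (-2.15)) = 11.43 + (-0.10302)·(0.36) = 11.3929.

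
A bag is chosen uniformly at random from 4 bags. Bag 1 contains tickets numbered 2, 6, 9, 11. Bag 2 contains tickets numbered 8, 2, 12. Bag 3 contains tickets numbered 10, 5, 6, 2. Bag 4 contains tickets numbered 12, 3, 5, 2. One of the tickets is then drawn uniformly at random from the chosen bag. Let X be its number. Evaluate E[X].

307/48

E[X | bag 1] = (2+6+9+11)/4 = 7.
E[X | bag 2] = (8+2+12)/3 = 22/3.
E[X | bag 3] = (10+5+6+2)/4 = 23/4.
E[X | bag 4] = (12+3+5+2)/4 = 11/2.
E[X] = (1/4)·(7) + (1/4)·(22/3) + (1/4)·(23/4) + (1/4)·(11/2) = 307/48.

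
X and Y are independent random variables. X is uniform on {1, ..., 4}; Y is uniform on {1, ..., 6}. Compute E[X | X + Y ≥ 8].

P(X + Y ≥ 8) = 1/4.
Summing X·P(x,y) over outcomes with X + Y ≥ 8 gives 5/6.
E[X | X + Y ≥ 8] = (5/6) / (1/4) = 10/3.

10/3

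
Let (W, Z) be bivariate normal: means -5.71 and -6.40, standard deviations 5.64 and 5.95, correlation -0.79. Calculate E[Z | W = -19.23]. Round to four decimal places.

4.8679

The regression of Z on W has slope ρ·σ_Z/σ_W and passes through (μ_W, μ_Z).
E[Z | W=-19.23] = -6.40 + (-0.79)·(5.95/5.64)·(-19.23 − (-5.71)) = -6.40 + (-0.833422)·(-13.52) = 4.8679.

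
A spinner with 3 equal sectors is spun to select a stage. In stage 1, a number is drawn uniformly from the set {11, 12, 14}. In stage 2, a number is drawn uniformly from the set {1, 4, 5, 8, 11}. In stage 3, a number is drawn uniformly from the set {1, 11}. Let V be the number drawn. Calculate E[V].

362/45

E[V | stage 1] = (11+12+14)/3 = 37/3.
E[V | stage 2] = (1+4+5+8+11)/5 = 29/5.
E[V | stage 3] = (1+11)/2 = 6.
By the law of total expectation,
E[V] = (1/3)·(37/3) + (1/3)·(29/5) + (1/3)·(6) = 362/45.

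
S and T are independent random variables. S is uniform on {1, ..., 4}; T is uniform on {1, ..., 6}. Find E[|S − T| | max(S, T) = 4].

Outcomes with max(S, T) = 4: (1,4), (2,4), (3,4), (4,1), (4,2), (4,3), (4,4), each with probability 1/24.
E[|S − T| | max(S, T) = 4] = (3 + 2 + 1 + 3 + 2 + 1 + 0) / 7 = 12/7.

12/7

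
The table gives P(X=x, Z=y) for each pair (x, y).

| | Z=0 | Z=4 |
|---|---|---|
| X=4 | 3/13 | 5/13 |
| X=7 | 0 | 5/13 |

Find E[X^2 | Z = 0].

P(Z = 0) = 3/13.
Σ X^2·P over the event = 16·(3/13) = 48/13.
E[X^2 | Z = 0] = (48/13) / (3/13) = 16.

16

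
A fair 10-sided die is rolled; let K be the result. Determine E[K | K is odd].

5

Given K is odd, K is equally likely to be any of {1, 3, 5, 7, 9}.
E[K | K is odd] = (1 + 3 + 5 + 7 + 9) / 5 = 5.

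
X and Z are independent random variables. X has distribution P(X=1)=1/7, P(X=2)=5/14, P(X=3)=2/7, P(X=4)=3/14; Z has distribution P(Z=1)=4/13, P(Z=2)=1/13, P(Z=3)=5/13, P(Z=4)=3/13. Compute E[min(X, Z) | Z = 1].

1

P(Z = 1) = 4/13.
Summing min(X,Z)·P(x,y) over outcomes with Z = 1 gives 4/13.
E[min(X, Z) | Z = 1] = (4/13) / (4/13) = 1.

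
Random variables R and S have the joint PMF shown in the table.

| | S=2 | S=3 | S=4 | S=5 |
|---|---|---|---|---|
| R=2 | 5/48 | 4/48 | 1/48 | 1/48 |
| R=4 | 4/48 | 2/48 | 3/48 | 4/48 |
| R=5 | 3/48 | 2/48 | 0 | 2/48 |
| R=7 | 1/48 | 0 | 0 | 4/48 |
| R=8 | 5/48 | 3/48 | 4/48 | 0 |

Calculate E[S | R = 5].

22/7

P(R = 5) = 7/48.
Σ S·P over the event = 2·(3/48) + 3·(2/48) + 5·(2/48) = 11/24.
E[S | R = 5] = (11/24) / (7/48) = 22/7.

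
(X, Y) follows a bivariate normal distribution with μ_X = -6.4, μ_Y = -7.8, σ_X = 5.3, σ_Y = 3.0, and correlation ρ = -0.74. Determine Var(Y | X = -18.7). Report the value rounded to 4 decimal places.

4.0716

The conditional variance in a bivariate normal is σ_Y²(1 − ρ²), independent of x.
Var(Y | X=-18.7) = (3.0)²·(1 − (-0.74)²) = 9·0.4524 = 4.0716.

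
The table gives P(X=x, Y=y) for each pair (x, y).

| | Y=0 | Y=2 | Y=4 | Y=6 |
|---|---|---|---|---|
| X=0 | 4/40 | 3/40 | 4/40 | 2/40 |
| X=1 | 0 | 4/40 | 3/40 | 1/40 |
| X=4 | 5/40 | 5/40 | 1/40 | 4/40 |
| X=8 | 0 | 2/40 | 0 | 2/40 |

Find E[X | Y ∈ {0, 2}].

P(Y ∈ {0, 2}) = 23/40.
Σ X·P over the event = 0·(4/40) + 0·(3/40) + 1·(4/40) + 4·(5/40) + 4·(5/40) + 8·(2/40) = 3/2.
E[X | Y ∈ {0, 2}] = (3/2) / (23/40) = 60/23.

60/23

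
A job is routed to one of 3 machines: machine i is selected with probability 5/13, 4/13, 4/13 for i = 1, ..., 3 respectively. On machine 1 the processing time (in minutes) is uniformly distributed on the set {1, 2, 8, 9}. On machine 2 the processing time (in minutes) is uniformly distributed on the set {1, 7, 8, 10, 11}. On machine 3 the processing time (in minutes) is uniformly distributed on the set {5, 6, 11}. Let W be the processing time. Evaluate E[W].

E[W | machine 1] = (1+2+8+9)/4 = 5.
E[W | machine 2] = (1+7+8+10+11)/5 = 37/5.
E[W | machine 3] = (5+6+11)/3 = 22/3.
E[W] = (5/13)·(5) + (4/13)·(37/5) + (4/13)·(22/3) = 1259/195.

1259/195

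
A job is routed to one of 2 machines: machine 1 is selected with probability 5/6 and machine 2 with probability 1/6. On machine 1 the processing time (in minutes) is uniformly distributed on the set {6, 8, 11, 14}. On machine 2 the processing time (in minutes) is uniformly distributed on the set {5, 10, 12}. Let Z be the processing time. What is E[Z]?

E[Z | machine 1] = (6+8+11+14)/4 = 39/4.
E[Z | machine 2] = (5+10+12)/3 = 9.
E[Z] = (5/6)·(39/4) + (1/6)·(9) = 77/8.

77/8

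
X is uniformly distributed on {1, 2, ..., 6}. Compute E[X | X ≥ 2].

Given X ≥ 2, X is equally likely to be any of {2, 3, 4, 5, 6}.
E[X | X ≥ 2] = (2 + 3 + 4 + 5 + 6) / 5 = 4.

4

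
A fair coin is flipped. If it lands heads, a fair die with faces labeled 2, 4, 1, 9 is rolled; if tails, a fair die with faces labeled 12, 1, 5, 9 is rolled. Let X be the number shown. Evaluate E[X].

43/8

E[X | heads] = (2+4+1+9)/4 = 4.
E[X | tails] = (12+1+5+9)/4 = 27/4.
By the law of total expectation,
E[X] = (1/2)·(4) + (1/2)·(27/4) = 43/8.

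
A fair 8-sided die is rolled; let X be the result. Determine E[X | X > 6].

15/2

Given X > 6, X is equally likely to be any of {7, 8}.
E[X | X > 6] = (7 + 8) / 2 = 15/2.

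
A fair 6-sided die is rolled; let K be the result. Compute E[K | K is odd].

3

Given K is odd, K is equally likely to be any of {1, 3, 5}.
E[K | K is odd] = (1 + 3 + 5) / 3 = 3.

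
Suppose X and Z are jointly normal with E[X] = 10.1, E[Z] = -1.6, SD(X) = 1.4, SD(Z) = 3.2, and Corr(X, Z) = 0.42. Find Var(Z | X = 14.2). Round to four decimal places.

8.4337

Var(Z | X=x) = (1 − ρ²)·σ_Z².
Var(Z | X=14.2) = (3.2)²·(1 − (0.42)²) = 10.24·0.8236 = 8.4337.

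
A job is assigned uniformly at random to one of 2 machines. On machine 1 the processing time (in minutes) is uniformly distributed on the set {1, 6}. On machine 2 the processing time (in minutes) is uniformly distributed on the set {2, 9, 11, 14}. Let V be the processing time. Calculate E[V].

25/4

E[V | machine 1] = (1+6)/2 = 7/2.
E[V | machine 2] = (2+9+11+14)/4 = 9.
By the law of total expectation,
E[V] = (1/2)·(7/2) + (1/2)·(9) = 25/4.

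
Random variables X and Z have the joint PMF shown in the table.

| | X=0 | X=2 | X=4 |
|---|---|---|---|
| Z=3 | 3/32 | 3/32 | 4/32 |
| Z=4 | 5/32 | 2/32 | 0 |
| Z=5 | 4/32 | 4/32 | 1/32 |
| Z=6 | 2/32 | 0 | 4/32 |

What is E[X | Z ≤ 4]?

26/17

P(Z ≤ 4) = 17/32.
Σ X·P over the event = 0·(3/32) + 0·(5/32) + 2·(3/32) + 2·(2/32) + 4·(4/32) = 13/16.
E[X | Z ≤ 4] = (13/16) / (17/32) = 26/17.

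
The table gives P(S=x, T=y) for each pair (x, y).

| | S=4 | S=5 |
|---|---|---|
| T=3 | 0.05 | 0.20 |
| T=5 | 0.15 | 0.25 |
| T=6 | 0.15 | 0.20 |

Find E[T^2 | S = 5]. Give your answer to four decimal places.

23.4615

P(S = 5) = 0.65.
Σ T^2·P over the event = 9·(0.20) + 25·(0.25) + 36·(0.20) = 15.25.
E[T^2 | S = 5] = (15.25) / (0.65) = 23.4615.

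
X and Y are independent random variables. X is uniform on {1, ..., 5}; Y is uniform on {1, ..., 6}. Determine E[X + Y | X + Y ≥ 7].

25/3

P(X + Y ≥ 7) = 1/2.
Summing (X+Y)·P(x,y) over outcomes with X + Y ≥ 7 gives 25/6.
E[X + Y | X + Y ≥ 7] = (25/6) / (1/2) = 25/3.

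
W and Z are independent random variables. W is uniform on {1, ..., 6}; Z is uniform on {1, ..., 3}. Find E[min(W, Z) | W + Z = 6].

2

Outcomes with W + Z = 6: (3,3), (4,2), (5,1), each with probability 1/18.
E[min(W, Z) | W + Z = 6] = (3 + 2 + 1) / 3 = 2.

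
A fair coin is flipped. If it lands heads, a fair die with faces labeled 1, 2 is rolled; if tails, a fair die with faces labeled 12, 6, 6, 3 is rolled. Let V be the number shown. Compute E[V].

E[V | heads] = (1+2)/2 = 3/2.
E[V | tails] = (12+6+6+3)/4 = 27/4.
E[V] = (1/2)·(3/2) + (1/2)·(27/4) = 33/8.

33/8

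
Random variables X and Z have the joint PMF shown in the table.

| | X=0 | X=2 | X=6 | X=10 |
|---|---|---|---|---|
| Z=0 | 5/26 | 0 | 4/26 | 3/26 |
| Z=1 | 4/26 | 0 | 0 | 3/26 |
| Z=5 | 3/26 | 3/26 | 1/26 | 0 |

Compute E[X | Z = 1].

30/7

P(Z = 1) = 7/26.
Σ X·P over the event = 0·(4/26) + 10·(3/26) = 15/13.
E[X | Z = 1] = (15/13) / (7/26) = 30/7.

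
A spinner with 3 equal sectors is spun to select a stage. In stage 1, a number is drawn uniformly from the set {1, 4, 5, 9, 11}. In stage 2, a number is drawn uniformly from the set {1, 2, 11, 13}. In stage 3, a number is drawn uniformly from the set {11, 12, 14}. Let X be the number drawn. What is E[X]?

E[X | stage 1] = (1+4+5+9+11)/5 = 6.
E[X | stage 2] = (1+2+11+13)/4 = 27/4.
E[X | stage 3] = (11+12+14)/3 = 37/3.
By the law of total expectation,
E[X] = (1/3)·(6) + (1/3)·(27/4) + (1/3)·(37/3) = 301/36.

301/36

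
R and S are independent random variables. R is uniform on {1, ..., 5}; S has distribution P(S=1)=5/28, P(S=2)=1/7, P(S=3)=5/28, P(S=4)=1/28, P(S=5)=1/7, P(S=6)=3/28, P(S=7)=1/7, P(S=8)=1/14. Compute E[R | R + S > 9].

41/10

P(R + S > 9) = 3/14.
Summing R·P(x,y) over outcomes with R + S > 9 gives 123/140.
E[R | R + S > 9] = (123/140) / (3/14) = 41/10.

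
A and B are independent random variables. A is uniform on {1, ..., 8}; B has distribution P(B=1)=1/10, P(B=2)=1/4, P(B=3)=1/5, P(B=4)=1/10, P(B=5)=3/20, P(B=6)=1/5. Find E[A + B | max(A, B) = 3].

P(max(A, B) = 3) = 19/160.
Summing (A+B)·P(x,y) over outcomes with max(A, B) = 3 gives 93/160.
E[A + B | max(A, B) = 3] = (93/160) / (19/160) = 93/19.

93/19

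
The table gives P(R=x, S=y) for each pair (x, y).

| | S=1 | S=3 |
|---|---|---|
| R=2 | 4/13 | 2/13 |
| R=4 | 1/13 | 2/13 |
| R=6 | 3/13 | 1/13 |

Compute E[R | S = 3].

P(S = 3) = 5/13.
Σ R·P over the event = 2·(2/13) + 4·(2/13) + 6·(1/13) = 18/13.
E[R | S = 3] = (18/13) / (5/13) = 18/5.

18/5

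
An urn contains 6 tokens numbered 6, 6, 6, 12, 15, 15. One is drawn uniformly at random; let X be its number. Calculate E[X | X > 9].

14

P(X > 9) = 1/2.
Σ over the event: 12·1/6 + 15·1/3 = 7.
E[X | X > 9] = (7) / (1/2) = 14.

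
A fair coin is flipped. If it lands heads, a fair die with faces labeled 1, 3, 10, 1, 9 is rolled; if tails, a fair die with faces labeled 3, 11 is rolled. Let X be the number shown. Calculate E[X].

59/10

E[X | heads] = (1+3+10+1+9)/5 = 24/5.
E[X | tails] = (3+11)/2 = 7.
E[X] = (1/2)·(24/5) + (1/2)·(7) = 59/10.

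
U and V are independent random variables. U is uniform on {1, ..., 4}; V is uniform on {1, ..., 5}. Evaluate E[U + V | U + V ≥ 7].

Outcomes with U + V ≥ 7: (2,5), (3,4), (3,5), (4,3), (4,4), (4,5), each with probability 1/20.
E[U + V | U + V ≥ 7] = (7 + 7 + 8 + 7 + 8 + 9) / 6 = 23/3.

23/3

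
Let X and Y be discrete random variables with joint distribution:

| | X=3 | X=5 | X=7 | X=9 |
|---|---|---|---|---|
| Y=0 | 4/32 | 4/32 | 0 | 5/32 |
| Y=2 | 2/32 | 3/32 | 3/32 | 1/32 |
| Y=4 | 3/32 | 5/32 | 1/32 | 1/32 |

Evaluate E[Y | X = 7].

5/2

P(X = 7) = 1/8.
Summing Y·P(X=x,Y=y) over the conditioning event gives 5/16.
E[Y | X = 7] = (5/16) / (1/8) = 5/2.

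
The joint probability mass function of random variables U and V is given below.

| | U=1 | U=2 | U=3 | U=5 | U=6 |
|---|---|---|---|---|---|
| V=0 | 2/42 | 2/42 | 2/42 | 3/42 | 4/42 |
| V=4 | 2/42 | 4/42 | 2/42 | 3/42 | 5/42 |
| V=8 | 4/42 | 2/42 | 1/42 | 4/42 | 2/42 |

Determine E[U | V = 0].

P(V = 0) = 13/42.
Σ U·P over the event = 1·(2/42) + 2·(2/42) + 3·(2/42) + 5·(3/42) + 6·(4/42) = 17/14.
E[U | V = 0] = (17/14) / (13/42) = 51/13.

51/13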